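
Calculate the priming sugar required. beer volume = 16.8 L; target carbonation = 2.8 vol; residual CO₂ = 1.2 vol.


sugar = (target − residual)·4.0·V
sugar = (2.8 − 1.2)·4.0·16.8

107.5200 g


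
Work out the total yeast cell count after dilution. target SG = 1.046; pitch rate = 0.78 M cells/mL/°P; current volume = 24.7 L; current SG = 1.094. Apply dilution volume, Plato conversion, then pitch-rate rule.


V_w = V·((SG_c−1)/(SG_t−1)−1);  °P = 259 − 259/SG_t;  cells = rate·(V+V_w)·°P
V_w = 24.7·((1.094−1)/(1.046−1)−1) = 25.7739
V_final = 24.7 + 25.7739 = 50.4739
°P = 259 − 259/1.046 = 11.3901
cells = 0.78·50.4739·11.3901

448.4226 billion cells


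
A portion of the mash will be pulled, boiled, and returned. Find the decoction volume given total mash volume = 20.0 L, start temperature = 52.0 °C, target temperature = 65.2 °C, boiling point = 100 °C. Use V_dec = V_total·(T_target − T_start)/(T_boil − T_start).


V_dec = 20.0·(65.2 − 52.0)/(100 − 52.0)

5.5000 L


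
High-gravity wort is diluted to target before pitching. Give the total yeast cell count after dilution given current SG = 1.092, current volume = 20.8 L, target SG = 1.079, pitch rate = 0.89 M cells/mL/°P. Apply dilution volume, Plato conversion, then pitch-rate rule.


V_w = V·((SG_c−1)/(SG_t−1)−1);  °P = 259 − 259/SG_t;  cells = rate·(V+V_w)·°P
V_w = 20.8·((1.092−1)/(1.079−1)−1) = 3.4228
V_final = 20.8 + 3.4228 = 24.2228
°P = 259 − 259/1.079 = 18.9629
cells = 0.89·24.2228·18.9629

408.8081 billion cells


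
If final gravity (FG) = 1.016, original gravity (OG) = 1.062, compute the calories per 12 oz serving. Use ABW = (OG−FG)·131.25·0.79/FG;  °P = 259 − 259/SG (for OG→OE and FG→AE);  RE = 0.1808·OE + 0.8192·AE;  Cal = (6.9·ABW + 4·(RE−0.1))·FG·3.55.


ABW = (1.062 − 1.016)·131.25·0.79/1.016 = 4.6945
OE = 259 − 259/1.062 = 15.1205 °P
AE = 259 − 259/1.016 = 4.0787 °P
RE = 0.1808·15.1205 + 0.8192·4.0787 = 6.0751 °P
Cal = (6.9·4.6945 + 4·(6.0751−0.1))·1.016·3.55

203.0359 kcal


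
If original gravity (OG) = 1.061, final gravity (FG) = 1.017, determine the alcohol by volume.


ABV = (OG − FG) · 131.25
ABV = (1.061 − 1.017) · 131.25

5.7750 % ABV


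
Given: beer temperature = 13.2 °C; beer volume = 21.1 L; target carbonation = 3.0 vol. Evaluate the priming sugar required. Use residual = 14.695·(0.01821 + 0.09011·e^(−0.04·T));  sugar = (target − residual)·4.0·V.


residual = 14.695·(0.01821 + 0.09011·e^(−0.04·13.2)) = 1.0486
sugar = (3.0 − 1.0486)·4.0·21.1

164.7009 g


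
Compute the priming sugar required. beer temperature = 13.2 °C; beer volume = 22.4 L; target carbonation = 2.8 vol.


residual = 14.695·(0.01821 + 0.09011·e^(−0.04·T));  sugar = (target − residual)·4.0·V
residual = 14.695·(0.01821 + 0.09011·e^(−0.04·13.2)) = 1.0486
sugar = (2.8 − 1.0486)·4.0·22.4

156.9284 g


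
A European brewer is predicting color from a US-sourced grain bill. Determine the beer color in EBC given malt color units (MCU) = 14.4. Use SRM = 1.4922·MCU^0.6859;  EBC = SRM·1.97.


SRM = 1.4922·14.4^0.6859 = 9.2971
EBC = 9.2971·1.97

18.3153 EBC


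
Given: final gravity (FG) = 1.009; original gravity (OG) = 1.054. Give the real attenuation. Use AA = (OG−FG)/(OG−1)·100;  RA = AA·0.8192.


AA = (1.054 − 1.009)/(1.054 − 1)·100 = 83.3333
RA = 83.3333·0.8192

68.2667 %


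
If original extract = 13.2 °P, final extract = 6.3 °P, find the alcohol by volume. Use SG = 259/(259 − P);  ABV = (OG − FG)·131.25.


OG = 259/(259 − 13.2) = 1.0537
FG = 259/(259 − 6.3) = 1.0249
ABV = (1.0537 − 1.0249)·131.25

3.7763 % ABV


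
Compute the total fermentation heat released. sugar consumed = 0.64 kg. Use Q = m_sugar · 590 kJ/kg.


Q = 0.64 · 590

377.6000 kJ


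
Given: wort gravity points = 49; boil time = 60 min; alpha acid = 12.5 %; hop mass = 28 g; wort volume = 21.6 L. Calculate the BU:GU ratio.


U = 1.65·0.000125^(GP/1000)·(1−e^(−0.04t))/4.15;  IBU = (α/100)·m·U·1000/V;  BU:GU = IBU/GP
U = 1.65·0.000125^(49/1000)·(1−e^(−0.04·60))/4.15 = 0.2327
IBU = (12.5/100)·28·0.2327·1000/21.6 = 37.7135
BU:GU = 37.7135/49

0.7697


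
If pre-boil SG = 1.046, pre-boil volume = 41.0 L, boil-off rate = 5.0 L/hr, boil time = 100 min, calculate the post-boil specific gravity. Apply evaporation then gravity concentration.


V_post = V_pre − rate·(t/60);  SG_post = 1 + (SG_pre−1)·V_pre/V_post
V_post = 41.0 − 5.0·(100/60) = 32.6667
SG_post = 1 + (1.046 − 1)·41.0/32.6667

1.0577


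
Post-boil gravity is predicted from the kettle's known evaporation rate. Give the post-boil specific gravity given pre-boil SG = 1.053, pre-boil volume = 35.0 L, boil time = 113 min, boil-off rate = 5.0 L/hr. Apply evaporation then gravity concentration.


V_post = V_pre − rate·(t/60);  SG_post = 1 + (SG_pre−1)·V_pre/V_post
V_post = 35.0 − 5.0·(113/60) = 25.5833
SG_post = 1 + (1.053 − 1)·35.0/25.5833

1.0725


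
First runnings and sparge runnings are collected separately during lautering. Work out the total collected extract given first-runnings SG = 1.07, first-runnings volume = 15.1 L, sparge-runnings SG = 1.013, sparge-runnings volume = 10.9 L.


total = Σ (SG_i − 1)·1000·V_i
first = (1.07 − 1)·1000·15.1 = 1057.0000
sparge = (1.013 − 1)·1000·10.9 = 141.7000
total = 1057.0000 + 141.7000

1198.7000 gravity·L


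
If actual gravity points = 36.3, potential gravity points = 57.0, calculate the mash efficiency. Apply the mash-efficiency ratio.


efficiency = actual / potential × 100
efficiency = 36.3 / 57.0 × 100

63.6842 %


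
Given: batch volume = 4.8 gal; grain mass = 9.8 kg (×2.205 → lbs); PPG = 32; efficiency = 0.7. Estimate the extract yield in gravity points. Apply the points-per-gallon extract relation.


points = lbs × PPG × eff / vol
lbs = 9.8 × 2.205 = 21.6090
points = 21.6090 × 32 × 0.7 / 4.8

100.8420 points


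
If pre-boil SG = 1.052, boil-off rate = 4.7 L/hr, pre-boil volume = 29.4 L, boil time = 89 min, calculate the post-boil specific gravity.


V_post = V_pre − rate·(t/60);  SG_post = 1 + (SG_pre−1)·V_pre/V_post
V_post = 29.4 − 4.7·(89/60) = 22.4283
SG_post = 1 + (1.052 − 1)·29.4/22.4283

1.0682


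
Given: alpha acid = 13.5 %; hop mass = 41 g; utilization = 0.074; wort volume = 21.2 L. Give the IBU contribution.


IBU = (α/100)·mass·U·1000 / V
IBU = (13.5/100)·41·0.074·1000 / 21.2

19.3203 IBU


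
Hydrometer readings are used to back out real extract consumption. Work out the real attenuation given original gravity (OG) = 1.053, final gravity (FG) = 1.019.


AA = (OG−FG)/(OG−1)·100;  RA = AA·0.8192
AA = (1.053 − 1.019)/(1.053 − 1)·100 = 64.1509
RA = 64.1509·0.8192

52.5525 %


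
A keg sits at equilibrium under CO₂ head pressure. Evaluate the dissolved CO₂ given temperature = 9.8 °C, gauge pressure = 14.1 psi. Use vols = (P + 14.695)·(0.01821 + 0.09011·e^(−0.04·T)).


vols = (14.1 + 14.695)·(0.01821 + 0.09011·e^(−0.04·9.8))

2.2776 volumes


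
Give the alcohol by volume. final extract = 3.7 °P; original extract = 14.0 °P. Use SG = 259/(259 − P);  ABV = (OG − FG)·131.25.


OG = 259/(259 − 14.0) = 1.0571
FG = 259/(259 − 3.7) = 1.0145
ABV = (1.0571 − 1.0145)·131.25

5.5978 % ABV


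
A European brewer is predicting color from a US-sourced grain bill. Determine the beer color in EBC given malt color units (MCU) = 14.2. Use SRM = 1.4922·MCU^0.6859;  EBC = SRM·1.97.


SRM = 1.4922·14.2^0.6859 = 9.2083
EBC = 9.2083·1.97

18.1404 EBC


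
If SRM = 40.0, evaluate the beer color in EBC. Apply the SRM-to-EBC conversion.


EBC = SRM · 1.97
EBC = 40.0 · 1.97

78.8000 EBC


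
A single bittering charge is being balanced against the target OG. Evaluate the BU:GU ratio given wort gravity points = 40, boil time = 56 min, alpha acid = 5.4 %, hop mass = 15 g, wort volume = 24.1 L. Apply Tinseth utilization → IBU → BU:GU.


U = 1.65·0.000125^(GP/1000)·(1−e^(−0.04t))/4.15;  IBU = (α/100)·m·U·1000/V;  BU:GU = IBU/GP
U = 1.65·0.000125^(40/1000)·(1−e^(−0.04·56))/4.15 = 0.2480
IBU = (5.4/100)·15·0.2480·1000/24.1 = 8.3348
BU:GU = 8.3348/40

0.2084


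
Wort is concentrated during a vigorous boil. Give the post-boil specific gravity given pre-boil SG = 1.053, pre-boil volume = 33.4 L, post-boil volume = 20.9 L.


SG_post = 1 + (SG_pre − 1)·V_pre/V_post
pts_pre = (1.053 − 1)·1000 = 53.0000
pts_post = 53.0000·33.4/20.9 = 84.6986
SG_post = 1 + 84.6986/1000

1.0847


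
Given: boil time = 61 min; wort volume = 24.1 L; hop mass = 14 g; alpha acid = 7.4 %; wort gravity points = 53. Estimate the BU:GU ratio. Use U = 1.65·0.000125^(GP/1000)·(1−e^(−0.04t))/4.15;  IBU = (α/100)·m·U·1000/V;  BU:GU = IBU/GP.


U = 1.65·0.000125^(53/1000)·(1−e^(−0.04·61))/4.15 = 0.2254
IBU = (7.4/100)·14·0.2254·1000/24.1 = 9.6897
BU:GU = 9.6897/53

0.1828


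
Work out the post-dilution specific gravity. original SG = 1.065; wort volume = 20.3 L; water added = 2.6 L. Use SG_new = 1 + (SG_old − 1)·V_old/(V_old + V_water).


pts = (1.065 − 1)·1000·20.3/(20.3 + 2.6) = 57.6201
SG_new = 1 + 57.6201/1000

1.0576


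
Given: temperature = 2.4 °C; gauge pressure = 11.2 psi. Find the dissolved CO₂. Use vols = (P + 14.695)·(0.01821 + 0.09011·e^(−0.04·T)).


vols = (11.2 + 14.695)·(0.01821 + 0.09011·e^(−0.04·2.4))

2.5914 volumes


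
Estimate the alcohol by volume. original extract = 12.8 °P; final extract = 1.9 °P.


SG = 259/(259 − P);  ABV = (OG − FG)·131.25
OG = 259/(259 − 12.8) = 1.0520
FG = 259/(259 − 1.9) = 1.0074
ABV = (1.0520 − 1.0074)·131.25

5.8538 % ABV


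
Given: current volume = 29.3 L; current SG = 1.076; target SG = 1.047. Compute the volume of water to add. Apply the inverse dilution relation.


V_water = V·((SG_curr − 1)/(SG_target − 1) − 1)
V_water = 29.3·((1.076 − 1)/(1.047 − 1) − 1)

18.0787 L


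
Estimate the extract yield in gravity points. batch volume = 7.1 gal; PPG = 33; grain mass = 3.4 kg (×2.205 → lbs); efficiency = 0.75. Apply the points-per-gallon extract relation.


points = lbs × PPG × eff / vol
lbs = 3.4 × 2.205 = 7.4970
points = 7.4970 × 33 × 0.75 / 7.1

26.1339 points


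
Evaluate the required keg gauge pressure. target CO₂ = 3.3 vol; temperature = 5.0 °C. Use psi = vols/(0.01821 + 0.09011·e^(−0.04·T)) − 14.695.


psi = 3.3/(0.01821 + 0.09011·e^(−0.04·5.0)) − 14.695

21.1801 psi


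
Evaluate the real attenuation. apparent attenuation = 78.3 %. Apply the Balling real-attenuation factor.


RA = AA · 0.8192
RA = 78.3 · 0.8192

64.1434 %


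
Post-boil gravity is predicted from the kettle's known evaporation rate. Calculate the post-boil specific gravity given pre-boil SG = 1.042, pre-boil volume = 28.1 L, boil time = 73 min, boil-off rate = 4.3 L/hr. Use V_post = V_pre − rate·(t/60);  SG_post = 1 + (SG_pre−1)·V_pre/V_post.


V_post = 28.1 − 4.3·(73/60) = 22.8683
SG_post = 1 + (1.042 − 1)·28.1/22.8683

1.0516


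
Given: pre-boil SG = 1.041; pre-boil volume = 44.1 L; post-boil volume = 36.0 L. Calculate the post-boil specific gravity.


SG_post = 1 + (SG_pre − 1)·V_pre/V_post
pts_pre = (1.041 − 1)·1000 = 41.0000
pts_post = 41.0000·44.1/36.0 = 50.2250
SG_post = 1 + 50.2250/1000

1.0502


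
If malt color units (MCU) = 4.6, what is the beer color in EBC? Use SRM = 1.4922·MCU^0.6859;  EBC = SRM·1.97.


SRM = 1.4922·4.6^0.6859 = 4.2502
EBC = 4.2502·1.97

8.3730 EBC


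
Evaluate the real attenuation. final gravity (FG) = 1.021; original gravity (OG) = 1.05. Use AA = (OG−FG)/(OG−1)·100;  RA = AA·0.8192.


AA = (1.05 − 1.021)/(1.05 − 1)·100 = 58.0000
RA = 58.0000·0.8192

47.5136 %


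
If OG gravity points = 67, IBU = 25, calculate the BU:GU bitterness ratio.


BU:GU = IBU / OG_points
BU:GU = 25 / 67

0.3731


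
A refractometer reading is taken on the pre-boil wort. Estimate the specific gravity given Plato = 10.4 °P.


SG = 259/(259 − P)
SG = 259/(259 − 10.4)

1.0418


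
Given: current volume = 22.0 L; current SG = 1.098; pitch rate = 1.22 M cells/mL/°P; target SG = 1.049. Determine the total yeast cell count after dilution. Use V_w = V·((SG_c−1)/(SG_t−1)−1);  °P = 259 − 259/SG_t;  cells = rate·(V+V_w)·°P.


V_w = 22.0·((1.098−1)/(1.049−1)−1) = 22.0000
V_final = 22.0 + 22.0000 = 44.0000
°P = 259 − 259/1.049 = 12.0982
cells = 1.22·44.0000·12.0982

649.4308 billion cells


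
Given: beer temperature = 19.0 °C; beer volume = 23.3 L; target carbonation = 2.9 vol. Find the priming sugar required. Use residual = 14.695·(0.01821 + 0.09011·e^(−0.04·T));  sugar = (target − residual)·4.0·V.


residual = 14.695·(0.01821 + 0.09011·e^(−0.04·19.0)) = 0.8869
sugar = (2.9 − 0.8869)·4.0·23.3

187.6243 g


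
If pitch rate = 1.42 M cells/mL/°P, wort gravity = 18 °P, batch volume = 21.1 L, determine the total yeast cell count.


cells (billions) = rate · V_L · °P
cells = 1.42 · 21.1 · 18

539.3160 billion cells


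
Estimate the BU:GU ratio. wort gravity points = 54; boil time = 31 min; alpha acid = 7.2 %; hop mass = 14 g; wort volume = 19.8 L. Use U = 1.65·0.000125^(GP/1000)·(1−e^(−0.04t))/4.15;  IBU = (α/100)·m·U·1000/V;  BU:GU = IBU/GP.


U = 1.65·0.000125^(54/1000)·(1−e^(−0.04·31))/4.15 = 0.1739
IBU = (7.2/100)·14·0.1739·1000/19.8 = 8.8532
BU:GU = 8.8532/54

0.1639


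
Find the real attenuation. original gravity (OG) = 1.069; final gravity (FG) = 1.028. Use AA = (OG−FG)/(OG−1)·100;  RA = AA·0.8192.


AA = (1.069 − 1.028)/(1.069 − 1)·100 = 59.4203
RA = 59.4203·0.8192

48.6771 %


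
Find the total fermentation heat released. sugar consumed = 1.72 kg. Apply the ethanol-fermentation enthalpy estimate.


Q = m_sugar · 590 kJ/kg
Q = 1.72 · 590

1014.8000 kJ


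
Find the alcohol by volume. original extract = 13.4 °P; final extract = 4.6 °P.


SG = 259/(259 − P);  ABV = (OG − FG)·131.25
OG = 259/(259 − 13.4) = 1.0546
FG = 259/(259 − 4.6) = 1.0181
ABV = (1.0546 − 1.0181)·131.25

4.7878 % ABV


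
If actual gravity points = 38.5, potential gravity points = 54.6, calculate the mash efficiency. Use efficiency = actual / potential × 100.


efficiency = 38.5 / 54.6 × 100

70.5128 %


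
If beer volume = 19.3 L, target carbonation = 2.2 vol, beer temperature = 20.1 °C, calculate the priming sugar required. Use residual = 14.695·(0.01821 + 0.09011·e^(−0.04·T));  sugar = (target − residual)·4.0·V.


residual = 14.695·(0.01821 + 0.09011·e^(−0.04·20.1)) = 0.8602
sugar = (2.2 − 0.8602)·4.0·19.3

103.4320 g


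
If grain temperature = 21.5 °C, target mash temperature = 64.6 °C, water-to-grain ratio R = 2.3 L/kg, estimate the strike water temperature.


T_strike = (0.41/R)·(T_mash − T_grain) + T_mash
T_strike = (0.41/2.3)·(64.6 − 21.5) + 64.6

72.2830 °C


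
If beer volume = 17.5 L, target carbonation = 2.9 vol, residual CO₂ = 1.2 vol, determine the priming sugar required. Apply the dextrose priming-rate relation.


sugar = (target − residual)·4.0·V
sugar = (2.9 − 1.2)·4.0·17.5

119.0000 g


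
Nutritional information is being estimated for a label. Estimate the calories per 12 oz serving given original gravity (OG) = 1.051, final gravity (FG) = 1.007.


ABW = (OG−FG)·131.25·0.79/FG;  °P = 259 − 259/SG (for OG→OE and FG→AE);  RE = 0.1808·OE + 0.8192·AE;  Cal = (6.9·ABW + 4·(RE−0.1))·FG·3.55
ABW = (1.051 − 1.007)·131.25·0.79/1.007 = 4.5305
OE = 259 − 259/1.051 = 12.5680 °P
AE = 259 − 259/1.007 = 1.8004 °P
RE = 0.1808·12.5680 + 0.8192·1.8004 = 3.7472 °P
Cal = (6.9·4.5305 + 4·(3.7472−0.1))·1.007·3.55

163.9049 kcal


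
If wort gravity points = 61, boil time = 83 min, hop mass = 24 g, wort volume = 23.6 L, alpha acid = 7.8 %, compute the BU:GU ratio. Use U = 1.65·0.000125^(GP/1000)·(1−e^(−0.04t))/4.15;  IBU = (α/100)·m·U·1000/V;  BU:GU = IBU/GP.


U = 1.65·0.000125^(61/1000)·(1−e^(−0.04·83))/4.15 = 0.2215
IBU = (7.8/100)·24·0.2215·1000/23.6 = 17.5691
BU:GU = 17.5691/61

0.2880


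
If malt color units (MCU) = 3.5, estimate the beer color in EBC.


SRM = 1.4922·MCU^0.6859;  EBC = SRM·1.97
SRM = 1.4922·3.5^0.6859 = 3.5237
EBC = 3.5237·1.97

6.9418 EBC


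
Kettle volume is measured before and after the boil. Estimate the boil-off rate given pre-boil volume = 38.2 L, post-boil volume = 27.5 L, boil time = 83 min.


rate = (V_pre − V_post) / (t_min/60)
rate = (38.2 − 27.5) / (83/60)

7.7349 L/hr


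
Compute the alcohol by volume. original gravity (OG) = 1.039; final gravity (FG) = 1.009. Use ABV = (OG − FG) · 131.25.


ABV = (1.039 − 1.009) · 131.25

3.9375 % ABV


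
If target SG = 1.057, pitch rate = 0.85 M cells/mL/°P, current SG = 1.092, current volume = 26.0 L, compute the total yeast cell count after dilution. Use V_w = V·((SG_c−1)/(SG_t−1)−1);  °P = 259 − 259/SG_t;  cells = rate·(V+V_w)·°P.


V_w = 26.0·((1.092−1)/(1.057−1)−1) = 15.9649
V_final = 26.0 + 15.9649 = 41.9649
°P = 259 − 259/1.057 = 13.9669
cells = 0.85·41.9649·13.9669

498.2013 billion cells


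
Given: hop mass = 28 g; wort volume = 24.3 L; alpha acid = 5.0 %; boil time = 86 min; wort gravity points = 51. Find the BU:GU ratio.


U = 1.65·0.000125^(GP/1000)·(1−e^(−0.04t))/4.15;  IBU = (α/100)·m·U·1000/V;  BU:GU = IBU/GP
U = 1.65·0.000125^(51/1000)·(1−e^(−0.04·86))/4.15 = 0.2433
IBU = (5.0/100)·28·0.2433·1000/24.3 = 14.0199
BU:GU = 14.0199/51

0.2749


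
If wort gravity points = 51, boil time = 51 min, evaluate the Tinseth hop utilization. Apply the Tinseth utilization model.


U = 1.65·0.000125^(GP/1000) · (1 − e^(−0.04·t))/4.15
bigness = 1.65·0.000125^(51/1000) = 1.0433
boil_factor = (1 − e^(−0.04·51))/4.15 = 0.2096
U = 1.0433 · 0.2096

0.2187


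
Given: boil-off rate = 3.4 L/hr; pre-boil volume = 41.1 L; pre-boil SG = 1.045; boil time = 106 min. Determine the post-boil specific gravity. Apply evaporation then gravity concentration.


V_post = V_pre − rate·(t/60);  SG_post = 1 + (SG_pre−1)·V_pre/V_post
V_post = 41.1 − 3.4·(106/60) = 35.0933
SG_post = 1 + (1.045 − 1)·41.1/35.0933

1.0527


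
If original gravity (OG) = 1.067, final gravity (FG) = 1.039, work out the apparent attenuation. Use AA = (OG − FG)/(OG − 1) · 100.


AA = (1.067 − 1.039)/(1.067 − 1) · 100

41.7910 %


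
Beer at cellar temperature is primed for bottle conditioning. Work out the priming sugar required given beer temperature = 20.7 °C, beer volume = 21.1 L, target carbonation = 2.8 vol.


residual = 14.695·(0.01821 + 0.09011·e^(−0.04·T));  sugar = (target − residual)·4.0·V
residual = 14.695·(0.01821 + 0.09011·e^(−0.04·20.7)) = 0.8462
sugar = (2.8 − 0.8462)·4.0·21.1

164.9046 g


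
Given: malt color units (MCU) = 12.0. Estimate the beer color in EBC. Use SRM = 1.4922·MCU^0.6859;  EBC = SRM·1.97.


SRM = 1.4922·12.0^0.6859 = 8.2042
EBC = 8.2042·1.97

16.1623 EBC


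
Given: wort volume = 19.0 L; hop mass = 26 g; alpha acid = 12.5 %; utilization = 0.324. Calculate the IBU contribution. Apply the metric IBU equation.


IBU = (α/100)·mass·U·1000 / V
IBU = (12.5/100)·26·0.324·1000 / 19.0

55.4211 IBU


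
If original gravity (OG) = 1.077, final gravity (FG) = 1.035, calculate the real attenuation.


AA = (OG−FG)/(OG−1)·100;  RA = AA·0.8192
AA = (1.077 − 1.035)/(1.077 − 1)·100 = 54.5455
RA = 54.5455·0.8192

44.6836 %


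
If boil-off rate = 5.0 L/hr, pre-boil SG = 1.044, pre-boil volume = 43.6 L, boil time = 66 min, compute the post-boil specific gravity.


V_post = V_pre − rate·(t/60);  SG_post = 1 + (SG_pre−1)·V_pre/V_post
V_post = 43.6 − 5.0·(66/60) = 38.1000
SG_post = 1 + (1.044 − 1)·43.6/38.1000

1.0504


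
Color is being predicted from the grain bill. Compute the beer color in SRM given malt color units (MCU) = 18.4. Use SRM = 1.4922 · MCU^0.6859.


SRM = 1.4922 · 18.4^0.6859

10.9993 SRM


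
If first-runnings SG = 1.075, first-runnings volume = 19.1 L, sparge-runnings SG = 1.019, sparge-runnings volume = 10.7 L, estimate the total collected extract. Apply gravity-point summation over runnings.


total = Σ (SG_i − 1)·1000·V_i
first = (1.075 − 1)·1000·19.1 = 1432.5000
sparge = (1.019 − 1)·1000·10.7 = 203.3000
total = 1432.5000 + 203.3000

1635.8000 gravity·L


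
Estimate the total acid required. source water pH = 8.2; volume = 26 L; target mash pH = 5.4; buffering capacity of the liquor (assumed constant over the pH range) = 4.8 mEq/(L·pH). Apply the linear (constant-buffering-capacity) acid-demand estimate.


acid = buffering capacity · (pH_source − pH_target) · V
acid = 4.8 · (8.2 − 5.4) · 26

349.4400 mEq


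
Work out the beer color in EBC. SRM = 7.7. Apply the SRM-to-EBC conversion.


EBC = SRM · 1.97
EBC = 7.7 · 1.97

15.1690 EBC


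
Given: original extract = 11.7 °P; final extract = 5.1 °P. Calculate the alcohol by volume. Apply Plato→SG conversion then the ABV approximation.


SG = 259/(259 − P);  ABV = (OG − FG)·131.25
OG = 259/(259 − 11.7) = 1.0473
FG = 259/(259 − 5.1) = 1.0201
ABV = (1.0473 − 1.0201)·131.25

3.5732 % ABV


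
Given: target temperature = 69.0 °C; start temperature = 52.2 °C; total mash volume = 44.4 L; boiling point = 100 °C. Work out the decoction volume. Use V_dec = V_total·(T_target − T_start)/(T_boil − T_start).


V_dec = 44.4·(69.0 − 52.2)/(100 − 52.2)

15.6050 L


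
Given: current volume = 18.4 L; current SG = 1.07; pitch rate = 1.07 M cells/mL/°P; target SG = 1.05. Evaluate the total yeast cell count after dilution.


V_w = V·((SG_c−1)/(SG_t−1)−1);  °P = 259 − 259/SG_t;  cells = rate·(V+V_w)·°P
V_w = 18.4·((1.07−1)/(1.05−1)−1) = 7.3600
V_final = 18.4 + 7.3600 = 25.7600
°P = 259 − 259/1.05 = 12.3333
cells = 1.07·25.7600·12.3333

339.9461 billion cells


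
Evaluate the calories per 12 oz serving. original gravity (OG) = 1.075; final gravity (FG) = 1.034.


ABW = (OG−FG)·131.25·0.79/FG;  °P = 259 − 259/SG (for OG→OE and FG→AE);  RE = 0.1808·OE + 0.8192·AE;  Cal = (6.9·ABW + 4·(RE−0.1))·FG·3.55
ABW = (1.075 − 1.034)·131.25·0.79/1.034 = 4.1114
OE = 259 − 259/1.075 = 18.0698 °P
AE = 259 − 259/1.034 = 8.5164 °P
RE = 0.1808·18.0698 + 0.8192·8.5164 = 10.2437 °P
Cal = (6.9·4.1114 + 4·(10.2437−0.1))·1.034·3.55

253.0705 kcal


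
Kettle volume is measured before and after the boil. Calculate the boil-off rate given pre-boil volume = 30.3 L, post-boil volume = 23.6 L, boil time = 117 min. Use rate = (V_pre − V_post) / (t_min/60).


rate = (30.3 − 23.6) / (117/60)

3.4359 L/hr


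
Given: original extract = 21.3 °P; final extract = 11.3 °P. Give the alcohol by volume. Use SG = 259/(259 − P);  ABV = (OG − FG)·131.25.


OG = 259/(259 − 21.3) = 1.0896
FG = 259/(259 − 11.3) = 1.0456
ABV = (1.0896 − 1.0456)·131.25

5.7736 % ABV


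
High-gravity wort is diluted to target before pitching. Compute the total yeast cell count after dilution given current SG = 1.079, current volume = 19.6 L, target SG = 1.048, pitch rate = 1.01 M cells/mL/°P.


V_w = V·((SG_c−1)/(SG_t−1)−1);  °P = 259 − 259/SG_t;  cells = rate·(V+V_w)·°P
V_w = 19.6·((1.079−1)/(1.048−1)−1) = 12.6583
V_final = 19.6 + 12.6583 = 32.2583
°P = 259 − 259/1.048 = 11.8626
cells = 1.01·32.2583·11.8626

386.4942 billion cells


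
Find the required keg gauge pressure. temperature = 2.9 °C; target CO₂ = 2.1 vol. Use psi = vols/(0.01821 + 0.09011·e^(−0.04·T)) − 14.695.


psi = 2.1/(0.01821 + 0.09011·e^(−0.04·2.9)) − 14.695

6.6355 psi


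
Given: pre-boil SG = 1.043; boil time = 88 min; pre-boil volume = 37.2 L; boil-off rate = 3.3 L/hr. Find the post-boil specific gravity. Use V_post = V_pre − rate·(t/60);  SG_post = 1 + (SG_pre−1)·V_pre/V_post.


V_post = 37.2 − 3.3·(88/60) = 32.3600
SG_post = 1 + (1.043 − 1)·37.2/32.3600

1.0494


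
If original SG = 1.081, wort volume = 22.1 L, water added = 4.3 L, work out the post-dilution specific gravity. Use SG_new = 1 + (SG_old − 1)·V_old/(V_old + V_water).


pts = (1.081 − 1)·1000·22.1/(22.1 + 4.3) = 67.8068
SG_new = 1 + 67.8068/1000

1.0678


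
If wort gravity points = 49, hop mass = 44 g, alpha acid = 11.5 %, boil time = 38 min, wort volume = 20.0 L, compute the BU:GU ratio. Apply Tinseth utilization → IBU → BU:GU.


U = 1.65·0.000125^(GP/1000)·(1−e^(−0.04t))/4.15;  IBU = (α/100)·m·U·1000/V;  BU:GU = IBU/GP
U = 1.65·0.000125^(49/1000)·(1−e^(−0.04·38))/4.15 = 0.2000
IBU = (11.5/100)·44·0.2000·1000/20.0 = 50.5960
BU:GU = 50.5960/49

1.0326


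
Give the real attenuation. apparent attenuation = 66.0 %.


RA = AA · 0.8192
RA = 66.0 · 0.8192

54.0672 %


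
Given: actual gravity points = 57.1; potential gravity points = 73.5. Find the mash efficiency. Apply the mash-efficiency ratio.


efficiency = actual / potential × 100
efficiency = 57.1 / 73.5 × 100

77.6871 %


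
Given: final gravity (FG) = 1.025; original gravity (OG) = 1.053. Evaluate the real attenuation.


AA = (OG−FG)/(OG−1)·100;  RA = AA·0.8192
AA = (1.053 − 1.025)/(1.053 − 1)·100 = 52.8302
RA = 52.8302·0.8192

43.2785 %


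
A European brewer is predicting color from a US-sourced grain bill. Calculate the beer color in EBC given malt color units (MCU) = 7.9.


SRM = 1.4922·MCU^0.6859;  EBC = SRM·1.97
SRM = 1.4922·7.9^0.6859 = 6.1590
EBC = 6.1590·1.97

12.1332 EBC


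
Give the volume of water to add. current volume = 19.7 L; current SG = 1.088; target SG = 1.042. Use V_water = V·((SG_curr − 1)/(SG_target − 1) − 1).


V_water = 19.7·((1.088 − 1)/(1.042 − 1) − 1)

21.5762 L


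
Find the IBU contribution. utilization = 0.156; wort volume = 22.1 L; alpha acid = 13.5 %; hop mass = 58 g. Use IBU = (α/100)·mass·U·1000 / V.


IBU = (13.5/100)·58·0.156·1000 / 22.1

55.2706 IBU


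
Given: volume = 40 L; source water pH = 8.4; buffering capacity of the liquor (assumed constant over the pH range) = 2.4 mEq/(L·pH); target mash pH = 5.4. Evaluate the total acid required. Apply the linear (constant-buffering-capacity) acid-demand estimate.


acid = buffering capacity · (pH_source − pH_target) · V
acid = 2.4 · (8.4 − 5.4) · 40

288.0000 mEq


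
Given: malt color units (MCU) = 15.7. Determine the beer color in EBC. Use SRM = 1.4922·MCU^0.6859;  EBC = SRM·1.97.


SRM = 1.4922·15.7^0.6859 = 9.8649
EBC = 9.8649·1.97

19.4339 EBC


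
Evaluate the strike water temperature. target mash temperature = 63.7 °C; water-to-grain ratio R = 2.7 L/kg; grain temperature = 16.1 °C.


T_strike = (0.41/R)·(T_mash − T_grain) + T_mash
T_strike = (0.41/2.7)·(63.7 − 16.1) + 63.7

70.9281 °C


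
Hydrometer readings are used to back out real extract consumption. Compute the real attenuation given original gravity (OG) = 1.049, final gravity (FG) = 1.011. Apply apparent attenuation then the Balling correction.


AA = (OG−FG)/(OG−1)·100;  RA = AA·0.8192
AA = (1.049 − 1.011)/(1.049 − 1)·100 = 77.5510
RA = 77.5510·0.8192

63.5298 %


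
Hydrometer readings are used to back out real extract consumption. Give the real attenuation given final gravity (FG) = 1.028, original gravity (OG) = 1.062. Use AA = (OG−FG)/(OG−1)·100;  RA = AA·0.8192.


AA = (1.062 − 1.028)/(1.062 − 1)·100 = 54.8387
RA = 54.8387·0.8192

44.9239 %


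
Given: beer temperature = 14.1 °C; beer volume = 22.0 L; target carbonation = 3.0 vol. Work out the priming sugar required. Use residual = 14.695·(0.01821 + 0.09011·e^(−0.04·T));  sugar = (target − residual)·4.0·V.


residual = 14.695·(0.01821 + 0.09011·e^(−0.04·14.1)) = 1.0210
sugar = (3.0 − 1.0210)·4.0·22.0

174.1562 g


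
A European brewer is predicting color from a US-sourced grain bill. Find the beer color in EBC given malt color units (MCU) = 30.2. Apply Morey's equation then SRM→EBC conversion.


SRM = 1.4922·MCU^0.6859;  EBC = SRM·1.97
SRM = 1.4922·30.2^0.6859 = 15.4513
EBC = 15.4513·1.97

30.4390 EBC


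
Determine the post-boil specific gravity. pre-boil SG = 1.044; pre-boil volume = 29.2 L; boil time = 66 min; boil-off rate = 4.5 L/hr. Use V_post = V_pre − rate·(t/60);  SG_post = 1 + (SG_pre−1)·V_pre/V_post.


V_post = 29.2 − 4.5·(66/60) = 24.2500
SG_post = 1 + (1.044 − 1)·29.2/24.2500

1.0530


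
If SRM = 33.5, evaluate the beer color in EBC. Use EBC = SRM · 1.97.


EBC = 33.5 · 1.97

65.9950 EBC


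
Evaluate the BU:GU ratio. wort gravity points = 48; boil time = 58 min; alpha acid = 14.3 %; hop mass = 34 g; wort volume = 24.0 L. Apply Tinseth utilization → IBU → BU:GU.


U = 1.65·0.000125^(GP/1000)·(1−e^(−0.04t))/4.15;  IBU = (α/100)·m·U·1000/V;  BU:GU = IBU/GP
U = 1.65·0.000125^(48/1000)·(1−e^(−0.04·58))/4.15 = 0.2329
IBU = (14.3/100)·34·0.2329·1000/24.0 = 47.1809
BU:GU = 47.1809/48

0.9829


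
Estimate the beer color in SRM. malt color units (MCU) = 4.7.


SRM = 1.4922 · MCU^0.6859
SRM = 1.4922 · 4.7^0.6859

4.3134 SRM


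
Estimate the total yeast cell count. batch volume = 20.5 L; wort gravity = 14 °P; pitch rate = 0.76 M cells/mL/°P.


cells (billions) = rate · V_L · °P
cells = 0.76 · 20.5 · 14

218.1200 billion cells


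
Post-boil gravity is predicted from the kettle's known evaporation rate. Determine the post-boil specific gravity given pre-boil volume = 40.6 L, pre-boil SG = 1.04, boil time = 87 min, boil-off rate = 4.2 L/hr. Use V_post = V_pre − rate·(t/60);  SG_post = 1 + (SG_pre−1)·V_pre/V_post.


V_post = 40.6 − 4.2·(87/60) = 34.5100
SG_post = 1 + (1.04 − 1)·40.6/34.5100

1.0471


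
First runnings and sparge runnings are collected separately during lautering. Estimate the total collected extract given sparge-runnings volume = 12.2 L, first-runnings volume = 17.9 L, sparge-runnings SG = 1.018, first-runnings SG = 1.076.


total = Σ (SG_i − 1)·1000·V_i
first = (1.076 − 1)·1000·17.9 = 1360.4000
sparge = (1.018 − 1)·1000·12.2 = 219.6000
total = 1360.4000 + 219.6000

1580.0000 gravity·L


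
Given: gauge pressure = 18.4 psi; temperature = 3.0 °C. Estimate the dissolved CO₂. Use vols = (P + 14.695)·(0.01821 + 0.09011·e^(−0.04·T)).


vols = (18.4 + 14.695)·(0.01821 + 0.09011·e^(−0.04·3.0))

3.2476 volumes


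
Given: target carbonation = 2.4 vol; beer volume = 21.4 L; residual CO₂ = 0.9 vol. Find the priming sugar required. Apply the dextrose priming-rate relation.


sugar = (target − residual)·4.0·V
sugar = (2.4 − 0.9)·4.0·21.4

128.4000 g


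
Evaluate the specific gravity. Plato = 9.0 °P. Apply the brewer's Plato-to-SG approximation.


SG = 259/(259 − P)
SG = 259/(259 − 9.0)

1.0360


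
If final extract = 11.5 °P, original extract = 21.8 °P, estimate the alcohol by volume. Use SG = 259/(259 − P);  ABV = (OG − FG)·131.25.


OG = 259/(259 − 21.8) = 1.0919
FG = 259/(259 − 11.5) = 1.0465
ABV = (1.0919 − 1.0465)·131.25

5.9641 % ABV


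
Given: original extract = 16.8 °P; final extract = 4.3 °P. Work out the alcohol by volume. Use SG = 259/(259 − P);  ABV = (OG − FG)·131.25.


OG = 259/(259 − 16.8) = 1.0694
FG = 259/(259 − 4.3) = 1.0169
ABV = (1.0694 − 1.0169)·131.25

6.8882 % ABV


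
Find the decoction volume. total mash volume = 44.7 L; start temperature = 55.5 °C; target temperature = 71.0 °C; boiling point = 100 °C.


V_dec = V_total·(T_target − T_start)/(T_boil − T_start)
V_dec = 44.7·(71.0 − 55.5)/(100 − 55.5)

15.5697 L


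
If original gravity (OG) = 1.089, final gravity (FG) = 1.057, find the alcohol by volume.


ABV = (OG − FG) · 131.25
ABV = (1.089 − 1.057) · 131.25

4.2000 % ABV


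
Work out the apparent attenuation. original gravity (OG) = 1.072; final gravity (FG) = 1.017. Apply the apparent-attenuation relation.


AA = (OG − FG)/(OG − 1) · 100
AA = (1.072 − 1.017)/(1.072 − 1) · 100

76.3889 %


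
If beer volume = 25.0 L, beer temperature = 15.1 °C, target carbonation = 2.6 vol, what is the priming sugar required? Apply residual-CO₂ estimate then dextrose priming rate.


residual = 14.695·(0.01821 + 0.09011·e^(−0.04·T));  sugar = (target − residual)·4.0·V
residual = 14.695·(0.01821 + 0.09011·e^(−0.04·15.1)) = 0.9914
sugar = (2.6 − 0.9914)·4.0·25.0

160.8587 g


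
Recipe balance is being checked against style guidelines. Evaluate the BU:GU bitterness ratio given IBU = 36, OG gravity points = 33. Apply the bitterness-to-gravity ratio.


BU:GU = IBU / OG_points
BU:GU = 36 / 33

1.0909


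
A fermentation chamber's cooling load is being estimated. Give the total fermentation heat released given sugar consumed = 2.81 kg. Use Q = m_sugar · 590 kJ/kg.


Q = 2.81 · 590

1657.9000 kJ


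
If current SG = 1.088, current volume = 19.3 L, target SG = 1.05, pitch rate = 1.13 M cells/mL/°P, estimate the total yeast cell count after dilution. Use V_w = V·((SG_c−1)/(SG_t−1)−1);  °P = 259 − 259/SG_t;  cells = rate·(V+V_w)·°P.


V_w = 19.3·((1.088−1)/(1.05−1)−1) = 14.6680
V_final = 19.3 + 14.6680 = 33.9680
°P = 259 − 259/1.05 = 12.3333
cells = 1.13·33.9680·12.3333

473.4007 billion cells


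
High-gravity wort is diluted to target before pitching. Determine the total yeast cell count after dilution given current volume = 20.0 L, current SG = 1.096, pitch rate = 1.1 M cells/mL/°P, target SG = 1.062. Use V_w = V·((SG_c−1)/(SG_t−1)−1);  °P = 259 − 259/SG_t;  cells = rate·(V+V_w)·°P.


V_w = 20.0·((1.096−1)/(1.062−1)−1) = 10.9677
V_final = 20.0 + 10.9677 = 30.9677
°P = 259 − 259/1.062 = 15.1205
cells = 1.1·30.9677·15.1205

515.0734 billion cells


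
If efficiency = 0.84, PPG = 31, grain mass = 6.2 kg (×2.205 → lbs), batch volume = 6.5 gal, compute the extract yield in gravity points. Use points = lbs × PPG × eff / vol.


lbs = 6.2 × 2.205 = 13.6710
points = 13.6710 × 31 × 0.84 / 6.5

54.7681 points


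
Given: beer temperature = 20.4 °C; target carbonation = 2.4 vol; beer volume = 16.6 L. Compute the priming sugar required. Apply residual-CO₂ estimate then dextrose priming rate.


residual = 14.695·(0.01821 + 0.09011·e^(−0.04·T));  sugar = (target − residual)·4.0·V
residual = 14.695·(0.01821 + 0.09011·e^(−0.04·20.4)) = 0.8531
sugar = (2.4 − 0.8531)·4.0·16.6

102.7116 g


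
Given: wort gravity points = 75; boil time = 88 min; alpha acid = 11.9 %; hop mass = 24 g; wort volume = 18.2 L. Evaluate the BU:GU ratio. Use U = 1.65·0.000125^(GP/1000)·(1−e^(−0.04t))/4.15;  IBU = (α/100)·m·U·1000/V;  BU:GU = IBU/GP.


U = 1.65·0.000125^(75/1000)·(1−e^(−0.04·88))/4.15 = 0.1966
IBU = (11.9/100)·24·0.1966·1000/18.2 = 30.8562
BU:GU = 30.8562/75

0.4114


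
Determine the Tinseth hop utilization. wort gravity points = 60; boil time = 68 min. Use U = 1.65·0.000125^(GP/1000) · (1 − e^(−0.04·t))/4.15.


bigness = 1.65·0.000125^(60/1000) = 0.9623
boil_factor = (1 − e^(−0.04·68))/4.15 = 0.2251
U = 0.9623 · 0.2251

0.2166


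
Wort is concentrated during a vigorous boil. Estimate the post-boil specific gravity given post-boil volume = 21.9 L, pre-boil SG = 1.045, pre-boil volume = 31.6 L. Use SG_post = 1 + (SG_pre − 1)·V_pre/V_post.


pts_pre = (1.045 − 1)·1000 = 45.0000
pts_post = 45.0000·31.6/21.9 = 64.9315
SG_post = 1 + 64.9315/1000

1.0649


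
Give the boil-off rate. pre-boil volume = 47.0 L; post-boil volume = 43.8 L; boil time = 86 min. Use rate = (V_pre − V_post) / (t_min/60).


rate = (47.0 − 43.8) / (86/60)

2.2326 L/hr


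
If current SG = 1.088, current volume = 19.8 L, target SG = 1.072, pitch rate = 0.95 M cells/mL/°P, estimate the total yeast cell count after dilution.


V_w = V·((SG_c−1)/(SG_t−1)−1);  °P = 259 − 259/SG_t;  cells = rate·(V+V_w)·°P
V_w = 19.8·((1.088−1)/(1.072−1)−1) = 4.4000
V_final = 19.8 + 4.4000 = 24.2000
°P = 259 − 259/1.072 = 17.3955
cells = 0.95·24.2000·17.3955

399.9231 billion cells


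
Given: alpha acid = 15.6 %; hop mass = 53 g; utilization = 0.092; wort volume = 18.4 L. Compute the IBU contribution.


IBU = (α/100)·mass·U·1000 / V
IBU = (15.6/100)·53·0.092·1000 / 18.4

41.3400 IBU


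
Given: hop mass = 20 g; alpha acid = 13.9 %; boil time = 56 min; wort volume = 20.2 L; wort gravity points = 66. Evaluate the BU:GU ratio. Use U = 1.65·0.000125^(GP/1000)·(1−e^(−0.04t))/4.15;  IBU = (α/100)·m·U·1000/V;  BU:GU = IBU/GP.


U = 1.65·0.000125^(66/1000)·(1−e^(−0.04·56))/4.15 = 0.1963
IBU = (13.9/100)·20·0.1963·1000/20.2 = 27.0172
BU:GU = 27.0172/66

0.4094


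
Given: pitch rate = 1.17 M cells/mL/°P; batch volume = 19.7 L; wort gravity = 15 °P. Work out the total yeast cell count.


cells (billions) = rate · V_L · °P
cells = 1.17 · 19.7 · 15

345.7350 billion cells


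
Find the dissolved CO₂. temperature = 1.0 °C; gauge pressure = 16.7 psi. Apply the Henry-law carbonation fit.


vols = (P + 14.695)·(0.01821 + 0.09011·e^(−0.04·T))
vols = (16.7 + 14.695)·(0.01821 + 0.09011·e^(−0.04·1.0))

3.2898 volumes


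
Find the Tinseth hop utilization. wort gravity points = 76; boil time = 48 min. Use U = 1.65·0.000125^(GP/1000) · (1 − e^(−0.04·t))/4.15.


bigness = 1.65·0.000125^(76/1000) = 0.8334
boil_factor = (1 − e^(−0.04·48))/4.15 = 0.2056
U = 0.8334 · 0.2056

0.1714


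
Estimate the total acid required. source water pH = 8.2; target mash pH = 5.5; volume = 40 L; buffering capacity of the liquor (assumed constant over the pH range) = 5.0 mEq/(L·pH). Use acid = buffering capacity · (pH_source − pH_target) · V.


acid = 5.0 · (8.2 − 5.5) · 40

540.0000 mEq


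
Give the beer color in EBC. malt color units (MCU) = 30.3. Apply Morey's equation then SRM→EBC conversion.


SRM = 1.4922·MCU^0.6859;  EBC = SRM·1.97
SRM = 1.4922·30.3^0.6859 = 15.4863
EBC = 15.4863·1.97

30.5081 EBC


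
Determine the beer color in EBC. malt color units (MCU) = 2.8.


SRM = 1.4922·MCU^0.6859;  EBC = SRM·1.97
SRM = 1.4922·2.8^0.6859 = 3.0237
EBC = 3.0237·1.97

5.9566 EBC


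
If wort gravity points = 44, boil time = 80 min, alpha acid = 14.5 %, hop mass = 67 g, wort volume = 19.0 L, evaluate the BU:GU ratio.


U = 1.65·0.000125^(GP/1000)·(1−e^(−0.04t))/4.15;  IBU = (α/100)·m·U·1000/V;  BU:GU = IBU/GP
U = 1.65·0.000125^(44/1000)·(1−e^(−0.04·80))/4.15 = 0.2568
IBU = (14.5/100)·67·0.2568·1000/19.0 = 131.3153
BU:GU = 131.3153/44

2.9844


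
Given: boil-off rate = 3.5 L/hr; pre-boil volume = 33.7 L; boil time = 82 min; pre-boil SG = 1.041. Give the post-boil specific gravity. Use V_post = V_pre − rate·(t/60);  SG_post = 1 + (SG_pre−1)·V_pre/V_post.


V_post = 33.7 − 3.5·(82/60) = 28.9167
SG_post = 1 + (1.041 − 1)·33.7/28.9167

1.0478


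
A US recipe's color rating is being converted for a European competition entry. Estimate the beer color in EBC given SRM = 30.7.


EBC = SRM · 1.97
EBC = 30.7 · 1.97

60.4790 EBC


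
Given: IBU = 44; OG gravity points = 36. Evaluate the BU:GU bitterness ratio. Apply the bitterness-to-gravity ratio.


BU:GU = IBU / OG_points
BU:GU = 44 / 36

1.2222


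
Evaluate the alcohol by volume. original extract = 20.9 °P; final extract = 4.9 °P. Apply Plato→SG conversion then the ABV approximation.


SG = 259/(259 − P);  ABV = (OG − FG)·131.25
OG = 259/(259 − 20.9) = 1.0878
FG = 259/(259 − 4.9) = 1.0193
ABV = (1.0878 − 1.0193)·131.25

8.9899 % ABV
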